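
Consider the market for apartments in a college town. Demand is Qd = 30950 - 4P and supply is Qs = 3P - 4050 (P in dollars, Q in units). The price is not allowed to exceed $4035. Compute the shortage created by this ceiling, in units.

6755

Setting quantity demanded equal to quantity supplied, 30950 - 4P = 3P - 4050, gives P* = 5000 and Q* = 10950.
The ceiling of 4035 is below the equilibrium price 5000, so it binds.
At P = 4035: Qd = 30950 - 4·4035 = 14810 and Qs = 3·4035 - 4050 = 8055.
Shortage = Qd - Qs = 14810 - 8055 = 6755.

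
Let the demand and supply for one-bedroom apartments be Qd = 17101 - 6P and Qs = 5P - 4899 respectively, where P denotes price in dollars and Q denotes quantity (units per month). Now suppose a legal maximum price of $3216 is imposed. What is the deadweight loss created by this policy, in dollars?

Setting quantity demanded equal to quantity supplied, 17101 - 6P = 5P - 4899, gives P* = 2000 and Q* = 5101.
The ceiling of 3216 is above the equilibrium price 2000, so it is not binding; the market clears at P* = 2000, Q* = 5101.
Since the control does not bind, no trades are prevented and deadweight loss is zero.

0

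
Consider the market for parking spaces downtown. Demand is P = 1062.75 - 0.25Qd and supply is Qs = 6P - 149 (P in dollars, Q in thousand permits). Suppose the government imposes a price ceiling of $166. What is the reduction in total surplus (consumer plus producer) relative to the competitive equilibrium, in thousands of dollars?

Rearranging demand gives Qd = 4251 - 4P. Setting quantity demanded equal to quantity supplied, 4251 - 4P = 6P - 149, gives P* = 440 and Q* = 2491.
The ceiling of 166 is below the equilibrium price 440, so it binds.
At P = 166: Qd = 4251 - 4·166 = 3587 and Qs = 6·166 - 149 = 847.
Quantity traded falls to 847. At Q = 847 the demand price is (4251 - 847)/4 = 851 and the supply price is (149 + 847)/6 = 166.
Deadweight loss = ½ · (851 - 166) · (2491 - 847) = ½ · 685 · 1644 = 563070.

563070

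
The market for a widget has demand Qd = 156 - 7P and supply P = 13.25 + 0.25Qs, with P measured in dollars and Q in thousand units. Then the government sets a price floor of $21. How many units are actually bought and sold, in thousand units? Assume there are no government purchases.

Rearranging supply gives Qs = 4P - 53. In a free market, 156 - 7P = 4P - 53 gives the equilibrium P* = 19, Q* = 23.
The floor of 21 is above the equilibrium price 19, so it binds.
At P = 21: Qd = 156 - 7·21 = 9 and Qs = 4·21 - 53 = 31.
The quantity actually transacted is the short side, demand: 9.

9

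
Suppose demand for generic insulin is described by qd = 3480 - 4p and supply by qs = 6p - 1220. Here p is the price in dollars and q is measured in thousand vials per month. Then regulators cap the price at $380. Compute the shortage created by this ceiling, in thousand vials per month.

Setting quantity demanded equal to quantity supplied, 3480 - 4p = 6p - 1220, gives p* = 470 and q* = 1600.
Because the ceiling (380) lies below the market-clearing price, it is binding.
At p = 380: qd = 3480 - 4·380 = 1960 and qs = 6·380 - 1220 = 1060.
Shortage = qd - qs = 1960 - 1060 = 900.

900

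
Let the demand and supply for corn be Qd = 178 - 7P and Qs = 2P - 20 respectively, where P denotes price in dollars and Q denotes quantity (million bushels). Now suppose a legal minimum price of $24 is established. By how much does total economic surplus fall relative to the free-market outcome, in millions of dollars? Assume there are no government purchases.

63

Equilibrium: 178 - 7P = 2P - 20, so 198 = 9P and P* = 22, Q* = 24.
Since 24 > 22, the floor is binding.
At P = 24: Qd = 178 - 7·24 = 10 and Qs = 2·24 - 20 = 28.
Quantity traded falls to 10. At Q = 10 the demand price is (178 - 10)/7 = 24 and the supply price is (20 + 10)/2 = 15.
Deadweight loss = ½ · (24 - 15) · (24 - 10) = ½ · 9 · 14 = 63.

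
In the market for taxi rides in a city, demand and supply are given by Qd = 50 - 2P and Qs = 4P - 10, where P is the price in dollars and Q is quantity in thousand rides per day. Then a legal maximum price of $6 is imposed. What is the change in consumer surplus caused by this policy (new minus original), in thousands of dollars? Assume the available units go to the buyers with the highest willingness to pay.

In a free market, 50 - 2P = 4P - 10 gives the equilibrium P* = 10, Q* = 30.
Because the ceiling (6) lies below the market-clearing price, it is binding.
At P = 6: Qd = 50 - 2·6 = 38 and Qs = 4·6 - 10 = 14.
Consumer surplus without the control is ½ · (25 - 10) · 30 = 225.
With the ceiling, 14 units are sold at 6 (assume they go to the highest-value buyers). The demand price at Q = 14 is 18, so CS = ½ · [(25 - 6) + (18 - 6)] · 14 = 217.
Change in consumer surplus = 217 - 225 = -8.

-8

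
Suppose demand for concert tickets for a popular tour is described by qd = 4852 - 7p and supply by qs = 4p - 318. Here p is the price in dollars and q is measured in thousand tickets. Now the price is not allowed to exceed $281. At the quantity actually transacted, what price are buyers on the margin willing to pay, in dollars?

578

Equilibrium: 4852 - 7p = 4p - 318, so 5170 = 11p and p* = 470, q* = 1562.
Since 281 < 470, the ceiling is binding.
At p = 281: qd = 4852 - 7·281 = 2885 and qs = 4·281 - 318 = 806.
Only 806 units reach the market. On the demand curve, the marginal buyer's willingness to pay at q = 806 is (4852 - 806)/7 = 578.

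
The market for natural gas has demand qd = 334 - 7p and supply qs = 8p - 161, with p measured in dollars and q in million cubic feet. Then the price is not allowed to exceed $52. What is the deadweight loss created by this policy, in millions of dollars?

0

Setting quantity demanded equal to quantity supplied, 334 - 7p = 8p - 161, gives p* = 33 and q* = 103.
The ceiling of 52 is above the equilibrium price 33, so it is not binding; the market clears at p* = 33, q* = 103.
Since the control does not bind, no trades are prevented and deadweight loss is zero.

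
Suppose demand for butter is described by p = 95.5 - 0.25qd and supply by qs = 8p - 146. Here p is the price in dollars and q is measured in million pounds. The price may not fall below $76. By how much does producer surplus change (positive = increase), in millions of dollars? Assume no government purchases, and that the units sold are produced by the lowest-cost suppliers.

1472

Rearranging demand gives qd = 382 - 4p. Without the control the market clears where 382 - 4p = 8p - 146, i.e. p* = 44 and q* = 206.
Because the floor (76) lies above the market-clearing price, it is binding.
At p = 76: qd = 382 - 4·76 = 78 and qs = 8·76 - 146 = 462.
Producer surplus without the control is ½ · (44 - 18.25) · 206 = 2652.25.
With the floor, 78 units are sold at 76. The supply price at q = 78 is 28, so PS = ½ · [(76 - 18.25) + (76 - 28)] · 78 = 4124.25.
Change in producer surplus = 4124.25 - 2652.25 = 1472.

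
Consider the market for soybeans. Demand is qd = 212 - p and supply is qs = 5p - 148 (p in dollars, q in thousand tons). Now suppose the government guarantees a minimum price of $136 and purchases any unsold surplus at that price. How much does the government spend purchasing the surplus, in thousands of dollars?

62016

Without the control the market clears where 212 - p = 5p - 148, i.e. p* = 60 and q* = 152.
Since 136 > 60, the floor is binding.
At p = 136: qd = 212 - 136 = 76 and qs = 5·136 - 148 = 532.
Surplus = qs - qd = 456.
Government expenditure = surplus × support price = 456 × 136 = 62016.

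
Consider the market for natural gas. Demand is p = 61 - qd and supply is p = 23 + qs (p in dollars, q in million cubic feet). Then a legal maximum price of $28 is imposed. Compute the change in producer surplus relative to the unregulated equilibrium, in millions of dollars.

Rearranging demand gives qd = 61 - p; rearranging supply gives qs = p - 23. Equilibrium: 61 - p = p - 23, so 84 = 2p and p* = 42, q* = 19.
The ceiling of 28 is below the equilibrium price 42, so it binds.
At p = 28: qd = 61 - 28 = 33 and qs = 28 - 23 = 5.
Producer surplus without the control is ½ · (42 - 23) · 19 = 180.5.
With the ceiling, producers sell 5 units at 28, so PS = ½ · (28 - 23) · 5 = 12.5.
Change in producer surplus = 12.5 - 180.5 = -168.

-168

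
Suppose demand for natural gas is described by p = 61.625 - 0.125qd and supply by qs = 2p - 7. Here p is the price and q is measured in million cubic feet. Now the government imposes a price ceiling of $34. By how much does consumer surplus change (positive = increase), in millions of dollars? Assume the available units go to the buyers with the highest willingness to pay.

Rearranging demand gives qd = 493 - 8p. In a free market, 493 - 8p = 2p - 7 gives the equilibrium p* = 50, q* = 93.
Because the ceiling (34) lies below the market-clearing price, it is binding.
At p = 34: qd = 493 - 8·34 = 221 and qs = 2·34 - 7 = 61.
Consumer surplus without the control is ½ · (61.625 - 50) · 93 = 540.5625.
With the ceiling, 61 units are sold at 34 (assume they go to the highest-value buyers). The demand price at q = 61 is 54, so CS = ½ · [(61.625 - 34) + (54 - 34)] · 61 = 1452.5625.
Change in consumer surplus = 1452.5625 - 540.5625 = 912.

912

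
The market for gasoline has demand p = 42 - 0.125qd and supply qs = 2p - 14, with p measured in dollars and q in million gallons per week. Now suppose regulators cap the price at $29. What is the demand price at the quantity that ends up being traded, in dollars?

Rearranging demand gives qd = 336 - 8p. In a free market, 336 - 8p = 2p - 14 gives the equilibrium p* = 35, q* = 56.
The ceiling of 29 is below the equilibrium price 35, so it binds.
At p = 29: qd = 336 - 8·29 = 104 and qs = 2·29 - 14 = 44.
Only 44 units reach the market. On the demand curve, the marginal buyer's willingness to pay at q = 44 is (336 - 44)/8 = 36.5.

36.5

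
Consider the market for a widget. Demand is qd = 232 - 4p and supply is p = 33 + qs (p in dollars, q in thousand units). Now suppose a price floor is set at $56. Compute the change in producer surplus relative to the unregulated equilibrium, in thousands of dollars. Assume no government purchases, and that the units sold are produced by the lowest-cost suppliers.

Rearranging supply gives qs = p - 33. In a free market, 232 - 4p = p - 33 gives the equilibrium p* = 53, q* = 20.
Since 56 > 53, the floor is binding.
At p = 56: qd = 232 - 4·56 = 8 and qs = 56 - 33 = 23.
Producer surplus without the control is ½ · (53 - 33) · 20 = 200.
With the floor, 8 units are sold at 56. The supply price at q = 8 is 41, so PS = ½ · [(56 - 33) + (56 - 41)] · 8 = 152.
Change in producer surplus = 152 - 200 = -48.

-48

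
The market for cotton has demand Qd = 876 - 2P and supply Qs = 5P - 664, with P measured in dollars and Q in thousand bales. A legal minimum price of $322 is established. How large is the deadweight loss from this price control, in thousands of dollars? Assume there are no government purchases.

In a free market, 876 - 2P = 5P - 664 gives the equilibrium P* = 220, Q* = 436.
Since 322 > 220, the floor is binding.
At P = 322: Qd = 876 - 2·322 = 232 and Qs = 5·322 - 664 = 946.
Quantity traded falls to 232. At Q = 232 the demand price is (876 - 232)/2 = 322 and the supply price is (664 + 232)/5 = 179.2.
Deadweight loss = ½ · (322 - 179.2) · (436 - 232) = ½ · 142.8 · 204 = 14565.6.

14565.6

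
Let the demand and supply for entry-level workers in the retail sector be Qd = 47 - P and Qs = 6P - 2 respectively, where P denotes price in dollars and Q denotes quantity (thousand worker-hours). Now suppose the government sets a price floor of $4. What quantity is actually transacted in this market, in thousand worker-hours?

Equilibrium: 47 - P = 6P - 2, so 49 = 7P and P* = 7, Q* = 40.
Since 4 is below P* = 7, the floor does not bind and the free-market outcome prevails.

40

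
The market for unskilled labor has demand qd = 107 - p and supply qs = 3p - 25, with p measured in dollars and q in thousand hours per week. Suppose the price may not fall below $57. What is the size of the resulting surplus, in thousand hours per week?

Without the control the market clears where 107 - p = 3p - 25, i.e. p* = 33 and q* = 74.
Because the floor (57) lies above the market-clearing price, it is binding.
At p = 57: qd = 107 - 57 = 50 and qs = 3·57 - 25 = 146.
Surplus = qs - qd = 146 - 50 = 96.

96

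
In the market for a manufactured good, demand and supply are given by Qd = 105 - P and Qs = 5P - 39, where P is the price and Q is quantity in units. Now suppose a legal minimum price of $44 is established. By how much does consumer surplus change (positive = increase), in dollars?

-1420

In a free market, 105 - P = 5P - 39 gives the equilibrium P* = 24, Q* = 81.
The floor of 44 is above the equilibrium price 24, so it binds.
At P = 44: Qd = 105 - 44 = 61 and Qs = 5·44 - 39 = 181.
Consumer surplus without the control is ½ · (105 - 24) · 81 = 3280.5.
With the floor, consumers buy 61 units at 44, so CS = ½ · (105 - 44) · 61 = 1860.5.
Change in consumer surplus = 1860.5 - 3280.5 = -1420.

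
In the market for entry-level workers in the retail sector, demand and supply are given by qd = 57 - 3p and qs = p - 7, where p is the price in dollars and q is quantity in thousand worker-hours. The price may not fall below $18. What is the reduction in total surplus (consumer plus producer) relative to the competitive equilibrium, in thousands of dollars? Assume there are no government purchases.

In a free market, 57 - 3p = p - 7 gives the equilibrium p* = 16, q* = 9.
The floor of 18 is above the equilibrium price 16, so it binds.
At p = 18: qd = 57 - 3·18 = 3 and qs = 18 - 7 = 11.
Quantity traded falls to 3. At q = 3 the demand price is (57 - 3)/3 = 18 and the supply price is 7 + 3 = 10.
Deadweight loss = ½ · (18 - 10) · (9 - 3) = ½ · 8 · 6 = 24.

24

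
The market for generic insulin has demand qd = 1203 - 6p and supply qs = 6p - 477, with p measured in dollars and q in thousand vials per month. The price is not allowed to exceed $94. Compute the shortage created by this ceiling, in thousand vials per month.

Setting quantity demanded equal to quantity supplied, 1203 - 6p = 6p - 477, gives p* = 140 and q* = 363.
Because the ceiling (94) lies below the market-clearing price, it is binding.
At p = 94: qd = 1203 - 6·94 = 639 and qs = 6·94 - 477 = 87.
Shortage = qd - qs = 639 - 87 = 552.

552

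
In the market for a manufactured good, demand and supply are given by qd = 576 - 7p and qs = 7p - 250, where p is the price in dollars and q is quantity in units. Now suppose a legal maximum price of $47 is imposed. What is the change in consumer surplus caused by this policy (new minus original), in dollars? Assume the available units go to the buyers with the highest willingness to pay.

In a free market, 576 - 7p = 7p - 250 gives the equilibrium p* = 59, q* = 163.
The ceiling of 47 is below the equilibrium price 59, so it binds.
At p = 47: qd = 576 - 7·47 = 247 and qs = 7·47 - 250 = 79.
Consumer surplus without the control is ½ · (576/7 - 59) · 163 = 26569/14.
With the ceiling, 79 units are sold at 47 (assume they go to the highest-value buyers). The demand price at q = 79 is 71, so CS = ½ · [(576/7 - 47) + (71 - 47)] · 79 = 32785/14.
Change in consumer surplus = 32785/14 - 26569/14 = 444.

444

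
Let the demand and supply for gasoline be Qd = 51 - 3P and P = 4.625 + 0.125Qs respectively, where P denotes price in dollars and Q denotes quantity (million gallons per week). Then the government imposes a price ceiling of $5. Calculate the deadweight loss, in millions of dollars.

132

Rearranging supply gives Qs = 8P - 37. Setting quantity demanded equal to quantity supplied, 51 - 3P = 8P - 37, gives P* = 8 and Q* = 27.
Since 5 < 8, the ceiling is binding.
At P = 5: Qd = 51 - 3·5 = 36 and Qs = 8·5 - 37 = 3.
Quantity traded falls to 3. At Q = 3 the demand price is (51 - 3)/3 = 16 and the supply price is (37 + 3)/8 = 5.
Deadweight loss = ½ · (16 - 5) · (27 - 3) = ½ · 11 · 24 = 132.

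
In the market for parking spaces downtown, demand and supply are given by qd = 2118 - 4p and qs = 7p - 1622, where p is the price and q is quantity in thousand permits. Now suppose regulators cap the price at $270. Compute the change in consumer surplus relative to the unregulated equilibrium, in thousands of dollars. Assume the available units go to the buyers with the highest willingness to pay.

-11252.5

Equilibrium: 2118 - 4p = 7p - 1622, so 3740 = 11p and p* = 340, q* = 758.
Since 270 < 340, the ceiling is binding.
At p = 270: qd = 2118 - 4·270 = 1038 and qs = 7·270 - 1622 = 268.
Consumer surplus without the control is ½ · (529.5 - 340) · 758 = 71820.5.
With the ceiling, 268 units are sold at 270 (assume they go to the highest-value buyers). The demand price at q = 268 is 462.5, so CS = ½ · [(529.5 - 270) + (462.5 - 270)] · 268 = 60568.
Change in consumer surplus = 60568 - 71820.5 = -11252.5.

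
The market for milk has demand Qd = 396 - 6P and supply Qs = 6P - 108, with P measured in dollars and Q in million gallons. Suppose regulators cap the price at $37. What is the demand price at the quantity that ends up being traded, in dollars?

47

In a free market, 396 - 6P = 6P - 108 gives the equilibrium P* = 42, Q* = 144.
The ceiling of 37 is below the equilibrium price 42, so it binds.
At P = 37: Qd = 396 - 6·37 = 174 and Qs = 6·37 - 108 = 114.
Only 114 units reach the market. On the demand curve, the marginal buyer's willingness to pay at Q = 114 is (396 - 114)/6 = 47.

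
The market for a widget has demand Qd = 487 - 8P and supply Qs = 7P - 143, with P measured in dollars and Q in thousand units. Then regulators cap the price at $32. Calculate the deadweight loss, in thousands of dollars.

Equilibrium: 487 - 8P = 7P - 143, so 630 = 15P and P* = 42, Q* = 151.
Because the ceiling (32) lies below the market-clearing price, it is binding.
At P = 32: Qd = 487 - 8·32 = 231 and Qs = 7·32 - 143 = 81.
Quantity traded falls to 81. At Q = 81 the demand price is (487 - 81)/8 = 50.75 and the supply price is (143 + 81)/7 = 32.
Deadweight loss = ½ · (50.75 - 32) · (151 - 81) = ½ · 18.75 · 70 = 656.25.

656.25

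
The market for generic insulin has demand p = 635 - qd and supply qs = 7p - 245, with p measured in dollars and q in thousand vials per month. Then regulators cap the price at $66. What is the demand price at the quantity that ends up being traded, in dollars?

Rearranging demand gives qd = 635 - p. In a free market, 635 - p = 7p - 245 gives the equilibrium p* = 110, q* = 525.
The ceiling of 66 is below the equilibrium price 110, so it binds.
At p = 66: qd = 635 - 66 = 569 and qs = 7·66 - 245 = 217.
Only 217 units reach the market. On the demand curve, the marginal buyer's willingness to pay at q = 217 is (635 - 217) = 418.

418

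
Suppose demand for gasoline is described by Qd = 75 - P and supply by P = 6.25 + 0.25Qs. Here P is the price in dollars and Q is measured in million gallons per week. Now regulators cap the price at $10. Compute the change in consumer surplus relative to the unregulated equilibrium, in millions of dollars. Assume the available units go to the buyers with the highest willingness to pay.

Rearranging supply gives Qs = 4P - 25. Equilibrium: 75 - P = 4P - 25, so 100 = 5P and P* = 20, Q* = 55.
The ceiling of 10 is below the equilibrium price 20, so it binds.
At P = 10: Qd = 75 - 10 = 65 and Qs = 4·10 - 25 = 15.
Consumer surplus without the control is ½ · (75 - 20) · 55 = 1512.5.
With the ceiling, 15 units are sold at 10 (assume they go to the highest-value buyers). The demand price at Q = 15 is 60, so CS = ½ · [(75 - 10) + (60 - 10)] · 15 = 862.5.
Change in consumer surplus = 862.5 - 1512.5 = -650.

-650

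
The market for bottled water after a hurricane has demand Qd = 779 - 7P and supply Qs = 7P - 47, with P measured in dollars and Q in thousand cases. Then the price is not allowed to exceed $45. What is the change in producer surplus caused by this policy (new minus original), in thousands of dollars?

-4438

Setting quantity demanded equal to quantity supplied, 779 - 7P = 7P - 47, gives P* = 59 and Q* = 366.
Since 45 < 59, the ceiling is binding.
At P = 45: Qd = 779 - 7·45 = 464 and Qs = 7·45 - 47 = 268.
Producer surplus without the control is ½ · (59 - 47/7) · 366 = 66978/7.
With the ceiling, producers sell 268 units at 45, so PS = ½ · (45 - 47/7) · 268 = 35912/7.
Change in producer surplus = 35912/7 - 66978/7 = -4438.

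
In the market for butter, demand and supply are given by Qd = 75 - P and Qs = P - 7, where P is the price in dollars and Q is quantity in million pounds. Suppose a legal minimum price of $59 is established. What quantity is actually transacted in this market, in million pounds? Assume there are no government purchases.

Without the control the market clears where 75 - P = P - 7, i.e. P* = 41 and Q* = 34.
Because the floor (59) lies above the market-clearing price, it is binding.
At P = 59: Qd = 75 - 59 = 16 and Qs = 59 - 7 = 52.
The quantity actually transacted is the short side, demand: 16.

16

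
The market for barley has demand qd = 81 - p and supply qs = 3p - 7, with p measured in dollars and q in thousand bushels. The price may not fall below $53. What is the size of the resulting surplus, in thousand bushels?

124

Without the control the market clears where 81 - p = 3p - 7, i.e. p* = 22 and q* = 59.
Since 53 > 22, the floor is binding.
At p = 53: qd = 81 - 53 = 28 and qs = 3·53 - 7 = 152.
Surplus = qs - qd = 152 - 28 = 124.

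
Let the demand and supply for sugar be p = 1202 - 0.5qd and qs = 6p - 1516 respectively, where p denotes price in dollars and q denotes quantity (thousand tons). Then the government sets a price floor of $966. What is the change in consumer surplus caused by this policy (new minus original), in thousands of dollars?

Rearranging demand gives qd = 2404 - 2p. Without the control the market clears where 2404 - 2p = 6p - 1516, i.e. p* = 490 and q* = 1424.
Because the floor (966) lies above the market-clearing price, it is binding.
At p = 966: qd = 2404 - 2·966 = 472 and qs = 6·966 - 1516 = 4280.
Consumer surplus without the control is ½ · (1202 - 490) · 1424 = 506944.
With the floor, consumers buy 472 units at 966, so CS = ½ · (1202 - 966) · 472 = 55696.
Change in consumer surplus = 55696 - 506944 = -451248.

-451248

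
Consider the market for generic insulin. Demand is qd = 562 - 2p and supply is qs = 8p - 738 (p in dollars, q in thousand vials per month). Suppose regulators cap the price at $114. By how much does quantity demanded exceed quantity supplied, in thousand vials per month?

In a free market, 562 - 2p = 8p - 738 gives the equilibrium p* = 130, q* = 302.
Because the ceiling (114) lies below the market-clearing price, it is binding.
At p = 114: qd = 562 - 2·114 = 334 and qs = 8·114 - 738 = 174.
Shortage = qd - qs = 334 - 174 = 160.

160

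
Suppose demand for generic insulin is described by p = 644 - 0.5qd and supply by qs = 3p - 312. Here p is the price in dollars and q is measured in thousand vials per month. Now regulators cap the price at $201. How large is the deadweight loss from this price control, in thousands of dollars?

53103.75

Rearranging demand gives qd = 1288 - 2p. In a free market, 1288 - 2p = 3p - 312 gives the equilibrium p* = 320, q* = 648.
Since 201 < 320, the ceiling is binding.
At p = 201: qd = 1288 - 2·201 = 886 and qs = 3·201 - 312 = 291.
Quantity traded falls to 291. At q = 291 the demand price is (1288 - 291)/2 = 498.5 and the supply price is (312 + 291)/3 = 201.
Deadweight loss = ½ · (498.5 - 201) · (648 - 291) = ½ · 297.5 · 357 = 53103.75.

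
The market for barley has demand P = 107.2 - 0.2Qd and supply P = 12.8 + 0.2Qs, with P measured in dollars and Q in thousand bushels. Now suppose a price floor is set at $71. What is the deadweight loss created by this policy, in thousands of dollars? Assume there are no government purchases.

605

Rearranging demand gives Qd = 536 - 5P; rearranging supply gives Qs = 5P - 64. Setting quantity demanded equal to quantity supplied, 536 - 5P = 5P - 64, gives P* = 60 and Q* = 236.
The floor of 71 is above the equilibrium price 60, so it binds.
At P = 71: Qd = 536 - 5·71 = 181 and Qs = 5·71 - 64 = 291.
Quantity traded falls to 181. At Q = 181 the demand price is (536 - 181)/5 = 71 and the supply price is (64 + 181)/5 = 49.
Deadweight loss = ½ · (71 - 49) · (236 - 181) = ½ · 22 · 55 = 605.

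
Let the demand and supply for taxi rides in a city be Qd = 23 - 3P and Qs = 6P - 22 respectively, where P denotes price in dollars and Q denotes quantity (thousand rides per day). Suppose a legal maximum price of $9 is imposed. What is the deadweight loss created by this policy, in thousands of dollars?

Equilibrium: 23 - 3P = 6P - 22, so 45 = 9P and P* = 5, Q* = 8.
The ceiling of 9 is above the equilibrium price 5, so it is not binding; the market clears at P* = 5, Q* = 8.
Since the control does not bind, no trades are prevented and deadweight loss is zero.

0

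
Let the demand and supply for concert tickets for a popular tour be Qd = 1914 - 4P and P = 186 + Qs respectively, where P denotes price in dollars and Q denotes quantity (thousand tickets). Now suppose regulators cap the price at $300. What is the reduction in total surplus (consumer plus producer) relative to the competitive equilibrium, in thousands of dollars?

9000

Rearranging supply gives Qs = P - 186. Equilibrium: 1914 - 4P = P - 186, so 2100 = 5P and P* = 420, Q* = 234.
Because the ceiling (300) lies below the market-clearing price, it is binding.
At P = 300: Qd = 1914 - 4·300 = 714 and Qs = 300 - 186 = 114.
Quantity traded falls to 114. At Q = 114 the demand price is (1914 - 114)/4 = 450 and the supply price is 186 + 114 = 300.
Deadweight loss = ½ · (450 - 300) · (234 - 114) = ½ · 150 · 120 = 9000.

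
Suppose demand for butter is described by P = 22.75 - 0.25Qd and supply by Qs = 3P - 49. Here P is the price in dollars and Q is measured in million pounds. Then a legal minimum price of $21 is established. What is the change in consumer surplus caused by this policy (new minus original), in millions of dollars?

Rearranging demand gives Qd = 91 - 4P. Equilibrium: 91 - 4P = 3P - 49, so 140 = 7P and P* = 20, Q* = 11.
The floor of 21 is above the equilibrium price 20, so it binds.
At P = 21: Qd = 91 - 4·21 = 7 and Qs = 3·21 - 49 = 14.
Consumer surplus without the control is ½ · (22.75 - 20) · 11 = 15.125.
With the floor, consumers buy 7 units at 21, so CS = ½ · (22.75 - 21) · 7 = 6.125.
Change in consumer surplus = 6.125 - 15.125 = -9.

-9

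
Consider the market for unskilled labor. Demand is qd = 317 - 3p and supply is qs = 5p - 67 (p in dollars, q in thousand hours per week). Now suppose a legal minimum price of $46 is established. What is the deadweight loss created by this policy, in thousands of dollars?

Equilibrium: 317 - 3p = 5p - 67, so 384 = 8p and p* = 48, q* = 173.
The floor of 46 is below the equilibrium price 48, so it is not binding; the market clears at p* = 48, q* = 173.
Since the control does not bind, no trades are prevented and deadweight loss is zero.

0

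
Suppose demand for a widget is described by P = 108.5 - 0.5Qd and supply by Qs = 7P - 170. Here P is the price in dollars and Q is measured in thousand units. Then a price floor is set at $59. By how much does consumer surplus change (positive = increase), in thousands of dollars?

-1840

Rearranging demand gives Qd = 217 - 2P. Without the control the market clears where 217 - 2P = 7P - 170, i.e. P* = 43 and Q* = 131.
Since 59 > 43, the floor is binding.
At P = 59: Qd = 217 - 2·59 = 99 and Qs = 7·59 - 170 = 243.
Consumer surplus without the control is ½ · (108.5 - 43) · 131 = 4290.25.
With the floor, consumers buy 99 units at 59, so CS = ½ · (108.5 - 59) · 99 = 2450.25.
Change in consumer surplus = 2450.25 - 4290.25 = -1840.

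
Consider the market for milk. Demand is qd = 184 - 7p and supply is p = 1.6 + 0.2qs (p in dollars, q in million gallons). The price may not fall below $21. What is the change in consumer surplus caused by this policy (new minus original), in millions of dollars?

Rearranging supply gives qs = 5p - 8. In a free market, 184 - 7p = 5p - 8 gives the equilibrium p* = 16, q* = 72.
Because the floor (21) lies above the market-clearing price, it is binding.
At p = 21: qd = 184 - 7·21 = 37 and qs = 5·21 - 8 = 97.
Consumer surplus without the control is ½ · (184/7 - 16) · 72 = 2592/7.
With the floor, consumers buy 37 units at 21, so CS = ½ · (184/7 - 21) · 37 = 1369/14.
Change in consumer surplus = 1369/14 - 2592/7 = -272.5.

-272.5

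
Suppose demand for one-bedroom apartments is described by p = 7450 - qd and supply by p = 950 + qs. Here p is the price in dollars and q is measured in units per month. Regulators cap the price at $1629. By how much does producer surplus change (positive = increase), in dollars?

Rearranging demand gives qd = 7450 - p; rearranging supply gives qs = p - 950. Equilibrium: 7450 - p = p - 950, so 8400 = 2p and p* = 4200, q* = 3250.
Since 1629 < 4200, the ceiling is binding.
At p = 1629: qd = 7450 - 1629 = 5821 and qs = 1629 - 950 = 679.
Producer surplus without the control is ½ · (4200 - 950) · 3250 = 5281250.
With the ceiling, producers sell 679 units at 1629, so PS = ½ · (1629 - 950) · 679 = 230520.5.
Change in producer surplus = 230520.5 - 5281250 = -5050729.5.

-5050729.5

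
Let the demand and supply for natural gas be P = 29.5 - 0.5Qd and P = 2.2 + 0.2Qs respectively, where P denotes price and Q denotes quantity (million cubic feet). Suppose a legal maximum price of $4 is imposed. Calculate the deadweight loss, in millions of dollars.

315

Rearranging demand gives Qd = 59 - 2P; rearranging supply gives Qs = 5P - 11. Equilibrium: 59 - 2P = 5P - 11, so 70 = 7P and P* = 10, Q* = 39.
Since 4 < 10, the ceiling is binding.
At P = 4: Qd = 59 - 2·4 = 51 and Qs = 5·4 - 11 = 9.
Quantity traded falls to 9. At Q = 9 the demand price is (59 - 9)/2 = 25 and the supply price is (11 + 9)/5 = 4.
Deadweight loss = ½ · (25 - 4) · (39 - 9) = ½ · 21 · 30 = 315.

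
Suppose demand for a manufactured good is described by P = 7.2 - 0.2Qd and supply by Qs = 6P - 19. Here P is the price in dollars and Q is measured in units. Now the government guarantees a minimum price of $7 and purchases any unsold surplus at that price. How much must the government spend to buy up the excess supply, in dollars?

154

Rearranging demand gives Qd = 36 - 5P. Equilibrium: 36 - 5P = 6P - 19, so 55 = 11P and P* = 5, Q* = 11.
Since 7 > 5, the floor is binding.
At P = 7: Qd = 36 - 5·7 = 1 and Qs = 6·7 - 19 = 23.
Surplus = Qs - Qd = 22.
Government expenditure = surplus × support price = 22 × 7 = 154.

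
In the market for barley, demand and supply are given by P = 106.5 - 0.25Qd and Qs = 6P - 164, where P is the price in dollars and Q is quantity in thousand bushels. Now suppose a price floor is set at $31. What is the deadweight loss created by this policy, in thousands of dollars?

0

Rearranging demand gives Qd = 426 - 4P. Without the control the market clears where 426 - 4P = 6P - 164, i.e. P* = 59 and Q* = 190.
The floor of 31 is below the equilibrium price 59, so it is not binding; the market clears at P* = 59, Q* = 190.
Since the control does not bind, no trades are prevented and deadweight loss is zero.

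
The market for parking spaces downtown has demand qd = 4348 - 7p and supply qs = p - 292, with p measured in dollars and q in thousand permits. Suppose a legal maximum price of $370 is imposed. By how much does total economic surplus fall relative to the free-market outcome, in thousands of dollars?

In a free market, 4348 - 7p = p - 292 gives the equilibrium p* = 580, q* = 288.
Because the ceiling (370) lies below the market-clearing price, it is binding.
At p = 370: qd = 4348 - 7·370 = 1758 and qs = 370 - 292 = 78.
Quantity traded falls to 78. At q = 78 the demand price is (4348 - 78)/7 = 610 and the supply price is 292 + 78 = 370.
Deadweight loss = ½ · (610 - 370) · (288 - 78) = ½ · 240 · 210 = 25200.

25200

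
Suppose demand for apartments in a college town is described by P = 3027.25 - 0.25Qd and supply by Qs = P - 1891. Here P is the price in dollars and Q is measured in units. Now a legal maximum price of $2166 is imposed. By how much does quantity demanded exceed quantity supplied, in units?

Rearranging demand gives Qd = 12109 - 4P. In a free market, 12109 - 4P = P - 1891 gives the equilibrium P* = 2800, Q* = 909.
The ceiling of 2166 is below the equilibrium price 2800, so it binds.
At P = 2166: Qd = 12109 - 4·2166 = 3445 and Qs = 2166 - 1891 = 275.
Shortage = Qd - Qs = 3445 - 275 = 3170.

3170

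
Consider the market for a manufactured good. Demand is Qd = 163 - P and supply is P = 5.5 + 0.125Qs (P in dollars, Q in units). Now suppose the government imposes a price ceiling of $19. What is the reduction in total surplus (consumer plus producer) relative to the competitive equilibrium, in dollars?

Rearranging supply gives Qs = 8P - 44. In a free market, 163 - P = 8P - 44 gives the equilibrium P* = 23, Q* = 140.
The ceiling of 19 is below the equilibrium price 23, so it binds.
At P = 19: Qd = 163 - 19 = 144 and Qs = 8·19 - 44 = 108.
Quantity traded falls to 108. At Q = 108 the demand price is 163 - 108 = 55 and the supply price is (44 + 108)/8 = 19.
Deadweight loss = ½ · (55 - 19) · (140 - 108) = ½ · 36 · 32 = 576.

576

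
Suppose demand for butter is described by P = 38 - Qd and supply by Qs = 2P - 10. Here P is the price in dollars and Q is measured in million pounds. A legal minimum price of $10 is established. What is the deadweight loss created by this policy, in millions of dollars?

Rearranging demand gives Qd = 38 - P. Equilibrium: 38 - P = 2P - 10, so 48 = 3P and P* = 16, Q* = 22.
The floor of 10 is below the equilibrium price 16, so it is not binding; the market clears at P* = 16, Q* = 22.
Since the control does not bind, no trades are prevented and deadweight loss is zero.

0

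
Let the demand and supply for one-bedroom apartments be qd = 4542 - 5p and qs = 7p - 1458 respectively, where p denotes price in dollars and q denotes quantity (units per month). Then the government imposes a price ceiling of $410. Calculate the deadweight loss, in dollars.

68040

Equilibrium: 4542 - 5p = 7p - 1458, so 6000 = 12p and p* = 500, q* = 2042.
Since 410 < 500, the ceiling is binding.
At p = 410: qd = 4542 - 5·410 = 2492 and qs = 7·410 - 1458 = 1412.
Quantity traded falls to 1412. At q = 1412 the demand price is (4542 - 1412)/5 = 626 and the supply price is (1458 + 1412)/7 = 410.
Deadweight loss = ½ · (626 - 410) · (2042 - 1412) = ½ · 216 · 630 = 68040.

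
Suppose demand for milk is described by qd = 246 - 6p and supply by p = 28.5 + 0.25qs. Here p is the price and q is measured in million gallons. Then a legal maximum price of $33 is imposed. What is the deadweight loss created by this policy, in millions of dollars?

30

Rearranging supply gives qs = 4p - 114. Setting quantity demanded equal to quantity supplied, 246 - 6p = 4p - 114, gives p* = 36 and q* = 30.
Since 33 < 36, the ceiling is binding.
At p = 33: qd = 246 - 6·33 = 48 and qs = 4·33 - 114 = 18.
Quantity traded falls to 18. At q = 18 the demand price is (246 - 18)/6 = 38 and the supply price is (114 + 18)/4 = 33.
Deadweight loss = ½ · (38 - 33) · (30 - 18) = ½ · 5 · 12 = 30.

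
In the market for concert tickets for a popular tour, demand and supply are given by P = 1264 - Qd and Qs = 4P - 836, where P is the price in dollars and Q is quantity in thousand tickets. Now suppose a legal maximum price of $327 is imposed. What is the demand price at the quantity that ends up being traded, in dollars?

Rearranging demand gives Qd = 1264 - P. In a free market, 1264 - P = 4P - 836 gives the equilibrium P* = 420, Q* = 844.
Since 327 < 420, the ceiling is binding.
At P = 327: Qd = 1264 - 327 = 937 and Qs = 4·327 - 836 = 472.
Only 472 units reach the market. On the demand curve, the marginal buyer's willingness to pay at Q = 472 is (1264 - 472) = 792.

792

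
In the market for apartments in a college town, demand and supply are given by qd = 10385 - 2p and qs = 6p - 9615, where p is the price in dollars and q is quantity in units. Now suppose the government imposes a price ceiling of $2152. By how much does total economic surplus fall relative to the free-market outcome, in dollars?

Equilibrium: 10385 - 2p = 6p - 9615, so 20000 = 8p and p* = 2500, q* = 5385.
Because the ceiling (2152) lies below the market-clearing price, it is binding.
At p = 2152: qd = 10385 - 2·2152 = 6081 and qs = 6·2152 - 9615 = 3297.
Quantity traded falls to 3297. At q = 3297 the demand price is (10385 - 3297)/2 = 3544 and the supply price is (9615 + 3297)/6 = 2152.
Deadweight loss = ½ · (3544 - 2152) · (5385 - 3297) = ½ · 1392 · 2088 = 1453248.

1453248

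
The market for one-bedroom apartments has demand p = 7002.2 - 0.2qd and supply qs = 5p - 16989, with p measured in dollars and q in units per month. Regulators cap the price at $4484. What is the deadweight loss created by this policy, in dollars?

Rearranging demand gives qd = 35011 - 5p. Equilibrium: 35011 - 5p = 5p - 16989, so 52000 = 10p and p* = 5200, q* = 9011.
The ceiling of 4484 is below the equilibrium price 5200, so it binds.
At p = 4484: qd = 35011 - 5·4484 = 12591 and qs = 5·4484 - 16989 = 5431.
Quantity traded falls to 5431. At q = 5431 the demand price is (35011 - 5431)/5 = 5916 and the supply price is (16989 + 5431)/5 = 4484.
Deadweight loss = ½ · (5916 - 4484) · (9011 - 5431) = ½ · 1432 · 3580 = 2563280.

2563280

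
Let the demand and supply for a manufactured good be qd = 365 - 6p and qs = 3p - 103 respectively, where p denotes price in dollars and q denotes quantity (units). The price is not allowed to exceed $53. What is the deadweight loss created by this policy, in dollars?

0

Without the control the market clears where 365 - 6p = 3p - 103, i.e. p* = 52 and q* = 53.
Since 53 is above p* = 52, the ceiling does not bind and the free-market outcome prevails.
Since the control does not bind, no trades are prevented and deadweight loss is zero.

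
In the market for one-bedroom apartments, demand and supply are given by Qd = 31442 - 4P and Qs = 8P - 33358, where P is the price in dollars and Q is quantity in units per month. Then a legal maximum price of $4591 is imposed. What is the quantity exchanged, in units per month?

Without the control the market clears where 31442 - 4P = 8P - 33358, i.e. P* = 5400 and Q* = 9842.
The ceiling of 4591 is below the equilibrium price 5400, so it binds.
At P = 4591: Qd = 31442 - 4·4591 = 13078 and Qs = 8·4591 - 33358 = 3370.
The quantity actually transacted is the short side, supply: 3370.

3370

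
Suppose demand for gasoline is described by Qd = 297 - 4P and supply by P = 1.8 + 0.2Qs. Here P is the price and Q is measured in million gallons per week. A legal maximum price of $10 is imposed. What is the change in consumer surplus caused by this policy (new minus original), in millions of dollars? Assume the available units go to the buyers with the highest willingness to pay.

Rearranging supply gives Qs = 5P - 9. Without the control the market clears where 297 - 4P = 5P - 9, i.e. P* = 34 and Q* = 161.
Because the ceiling (10) lies below the market-clearing price, it is binding.
At P = 10: Qd = 297 - 4·10 = 257 and Qs = 5·10 - 9 = 41.
Consumer surplus without the control is ½ · (74.25 - 34) · 161 = 3240.125.
With the ceiling, 41 units are sold at 10 (assume they go to the highest-value buyers). The demand price at Q = 41 is 64, so CS = ½ · [(74.25 - 10) + (64 - 10)] · 41 = 2424.125.
Change in consumer surplus = 2424.125 - 3240.125 = -816.

-816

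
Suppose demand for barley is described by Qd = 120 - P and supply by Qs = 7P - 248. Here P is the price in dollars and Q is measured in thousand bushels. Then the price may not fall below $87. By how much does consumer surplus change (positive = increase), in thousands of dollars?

Equilibrium: 120 - P = 7P - 248, so 368 = 8P and P* = 46, Q* = 74.
Since 87 > 46, the floor is binding.
At P = 87: Qd = 120 - 87 = 33 and Qs = 7·87 - 248 = 361.
Consumer surplus without the control is ½ · (120 - 46) · 74 = 2738.
With the floor, consumers buy 33 units at 87, so CS = ½ · (120 - 87) · 33 = 544.5.
Change in consumer surplus = 544.5 - 2738 = -2193.5.

-2193.5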